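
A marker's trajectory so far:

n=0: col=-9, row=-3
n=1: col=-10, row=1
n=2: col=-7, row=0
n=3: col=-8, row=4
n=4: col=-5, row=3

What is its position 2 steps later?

col=-3, row=6

Differencing gives (-1, +4), (+3, -1), (-1, +4), (+3, -1). This is the pattern (-1, +4), (+3, -1) repeated.
step 5: apply (-1, +4) → col=-6, row=7
step 6: apply (+3, -1) → col=-3, row=6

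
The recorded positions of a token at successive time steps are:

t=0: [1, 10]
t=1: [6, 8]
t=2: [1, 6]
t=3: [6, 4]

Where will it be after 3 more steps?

[1, -2]

The first coordinate repeats the cycle [1, 6] with period 2; step 6 mod 2 = 0, giving 1.
The second coordinate changes by -2 each step, so at step 6 it is 10 + 6·(-2) = -2.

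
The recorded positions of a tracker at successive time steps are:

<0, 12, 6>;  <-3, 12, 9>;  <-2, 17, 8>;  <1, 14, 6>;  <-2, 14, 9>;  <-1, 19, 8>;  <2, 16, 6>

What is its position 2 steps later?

Differencing gives <-3, +0, +3>, <+1, +5, -1>, <+3, -3, -2>, <-3, +0, +3>, <+1, +5, -1>, <+3, -3, -2>. This is the pattern <-3, +0, +3>, <+1, +5, -1>, <+3, -3, -2> repeated.
step 7: apply <-3, +0, +3> → <-1, 16, 9>
step 8: apply <+1, +5, -1> → <0, 21, 8>

<0, 21, 8>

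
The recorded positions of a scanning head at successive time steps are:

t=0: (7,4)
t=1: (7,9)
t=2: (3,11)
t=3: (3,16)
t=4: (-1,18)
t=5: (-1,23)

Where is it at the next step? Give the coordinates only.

The moves between consecutive positions are (+0,+5), (-4,+2), (+0,+5), (-4,+2), (+0,+5); they repeat the 2-cycle [(+0,+5), (-4,+2)].
step 6: apply (-4,+2) → (-5,25)

(-5,25)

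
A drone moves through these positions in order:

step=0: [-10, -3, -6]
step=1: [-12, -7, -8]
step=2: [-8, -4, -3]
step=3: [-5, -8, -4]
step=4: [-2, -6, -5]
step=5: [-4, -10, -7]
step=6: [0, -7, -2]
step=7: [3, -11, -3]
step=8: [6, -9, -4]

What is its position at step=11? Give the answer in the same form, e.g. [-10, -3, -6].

The moves between consecutive positions are [-2, -4, -2], [+4, +3, +5], [+3, -4, -1], [+3, +2, -1], [-2, -4, -2], [+4, +3, +5], [+3, -4, -1], [+3, +2, -1]; they repeat the 4-cycle [[-2, -4, -2], [+4, +3, +5], [+3, -4, -1], [+3, +2, -1]].
step 9: apply [-2, -4, -2] → [4, -13, -6]
step 10: apply [+4, +3, +5] → [8, -10, -1]
step 11: apply [+3, -4, -1] → [11, -14, -2]

[11, -14, -2]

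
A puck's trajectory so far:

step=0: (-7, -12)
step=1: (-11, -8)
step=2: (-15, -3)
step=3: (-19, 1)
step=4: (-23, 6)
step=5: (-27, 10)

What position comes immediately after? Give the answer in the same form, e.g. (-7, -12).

(-31, 15)

Differencing gives (-4, +4), (-4, +5), (-4, +4), (-4, +5), (-4, +4). This is the pattern (-4, +4), (-4, +5) repeated.
step 6: apply (-4, +5) → (-31, 15)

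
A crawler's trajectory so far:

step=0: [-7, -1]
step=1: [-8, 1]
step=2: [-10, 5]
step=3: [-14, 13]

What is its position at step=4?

[-22, 29]

Consecutive displacements [-1, +2], [-2, +4], [-4, +8] scale by a factor of 2 each step.
step 4: [-14, 13] + [-8, +16] → [-22, 29]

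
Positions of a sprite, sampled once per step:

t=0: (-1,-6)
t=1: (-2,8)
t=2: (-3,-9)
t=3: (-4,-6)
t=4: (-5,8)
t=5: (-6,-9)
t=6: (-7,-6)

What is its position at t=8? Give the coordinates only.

(-9,-9)

First: linear, -1 per step → -9 at step 8.
Second: cycles through -6, 8, -9 every 3 steps. Step 8 lands at position 2 of the cycle → -9.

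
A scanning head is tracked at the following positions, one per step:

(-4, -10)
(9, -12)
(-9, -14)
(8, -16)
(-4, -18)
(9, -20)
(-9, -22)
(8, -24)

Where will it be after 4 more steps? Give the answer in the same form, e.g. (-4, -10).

The first coordinate repeats the cycle [-4, 9, -9, 8] with period 4; step 11 mod 4 = 3, giving 8.
The second coordinate changes by -2 each step, so at step 11 it is -10 + 11·(-2) = -32.

(8, -32)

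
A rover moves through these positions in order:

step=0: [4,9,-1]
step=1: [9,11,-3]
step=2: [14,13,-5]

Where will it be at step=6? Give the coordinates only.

[34,21,-13]

Constant displacement of [+5,+2,-2] per step.
step 3: [14,13,-5] + [+5,+2,-2] → [19,15,-7]
step 4: [19,15,-7] + [+5,+2,-2] → [24,17,-9]
step 5: [24,17,-9] + [+5,+2,-2] → [29,19,-11]
step 6: [29,19,-11] + [+5,+2,-2] → [34,21,-13]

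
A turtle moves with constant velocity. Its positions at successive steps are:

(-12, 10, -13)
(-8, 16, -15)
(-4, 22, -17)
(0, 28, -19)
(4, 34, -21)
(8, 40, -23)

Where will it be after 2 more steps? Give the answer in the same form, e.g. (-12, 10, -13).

(16, 52, -27)

Constant displacement of (+4, +6, -2) per step.
step 6: (8, 40, -23) + (+4, +6, -2) → (12, 46, -25)
step 7: (12, 46, -25) + (+4, +6, -2) → (16, 52, -27)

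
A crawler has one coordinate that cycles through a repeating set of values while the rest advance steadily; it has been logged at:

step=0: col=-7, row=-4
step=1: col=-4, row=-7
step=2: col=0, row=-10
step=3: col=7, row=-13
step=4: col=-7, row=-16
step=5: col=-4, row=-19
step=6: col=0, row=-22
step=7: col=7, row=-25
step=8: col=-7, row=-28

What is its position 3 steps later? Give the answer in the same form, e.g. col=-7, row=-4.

The col coordinate repeats the cycle [-7, -4, 0, 7] with period 4; step 11 mod 4 = 3, giving 7.
The row coordinate changes by -3 each step, so at step 11 it is -4 + 11·(-3) = -37.

col=7, row=-37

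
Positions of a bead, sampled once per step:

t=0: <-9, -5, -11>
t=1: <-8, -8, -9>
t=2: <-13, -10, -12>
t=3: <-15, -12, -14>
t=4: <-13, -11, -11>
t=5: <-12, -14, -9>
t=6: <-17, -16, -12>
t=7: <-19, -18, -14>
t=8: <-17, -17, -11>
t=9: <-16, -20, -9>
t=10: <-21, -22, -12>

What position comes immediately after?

Step-to-step displacements: <+1, -3, +2>, <-5, -2, -3>, <-2, -2, -2>, <+2, +1, +3>, <+1, -3, +2>, <-5, -2, -3>, <-2, -2, -2>, <+2, +1, +3>, <+1, -3, +2>, <-5, -2, -3> — a repeating cycle of length 4.
step 11: apply <-2, -2, -2> → <-23, -24, -14>

<-23, -24, -14>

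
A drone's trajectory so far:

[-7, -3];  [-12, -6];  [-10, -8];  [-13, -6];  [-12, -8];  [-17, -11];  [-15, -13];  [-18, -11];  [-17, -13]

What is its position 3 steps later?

[-23, -16]

Differencing gives [-5, -3], [+2, -2], [-3, +2], [+1, -2], [-5, -3], [+2, -2], [-3, +2], [+1, -2]. This is the pattern [-5, -3], [+2, -2], [-3, +2], [+1, -2] repeated.
step 9: apply [-5, -3] → [-22, -16]
step 10: apply [+2, -2] → [-20, -18]
step 11: apply [-3, +2] → [-23, -16]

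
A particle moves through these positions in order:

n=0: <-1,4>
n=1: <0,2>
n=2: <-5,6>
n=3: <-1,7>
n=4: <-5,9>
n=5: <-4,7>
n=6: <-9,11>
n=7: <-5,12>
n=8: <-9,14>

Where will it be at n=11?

<-9,17>

Differencing gives <+1,-2>, <-5,+4>, <+4,+1>, <-4,+2>, <+1,-2>, <-5,+4>, <+4,+1>, <-4,+2>. This is the pattern <+1,-2>, <-5,+4>, <+4,+1>, <-4,+2> repeated.
step 9: apply <+1,-2> → <-8,12>
step 10: apply <-5,+4> → <-13,16>
step 11: apply <+4,+1> → <-9,17>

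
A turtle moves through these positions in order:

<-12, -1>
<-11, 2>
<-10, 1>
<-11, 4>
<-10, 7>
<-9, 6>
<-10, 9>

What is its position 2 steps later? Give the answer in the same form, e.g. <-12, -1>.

<-8, 11>

Differencing gives <+1, +3>, <+1, -1>, <-1, +3>, <+1, +3>, <+1, -1>, <-1, +3>. This is the pattern <+1, +3>, <+1, -1>, <-1, +3> repeated.
step 7: apply <+1, +3> → <-9, 12>
step 8: apply <+1, -1> → <-8, 11>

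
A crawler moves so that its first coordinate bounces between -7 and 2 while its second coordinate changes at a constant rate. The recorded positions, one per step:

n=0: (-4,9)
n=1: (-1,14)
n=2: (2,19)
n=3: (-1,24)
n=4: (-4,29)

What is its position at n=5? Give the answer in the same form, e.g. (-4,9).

(-7,34)

The first coordinate travels 3 per step and bounces off the walls at -7 and 2.
  step 5: -4 → -7
The second coordinate changes by +5 each step: at step 5 it is 34.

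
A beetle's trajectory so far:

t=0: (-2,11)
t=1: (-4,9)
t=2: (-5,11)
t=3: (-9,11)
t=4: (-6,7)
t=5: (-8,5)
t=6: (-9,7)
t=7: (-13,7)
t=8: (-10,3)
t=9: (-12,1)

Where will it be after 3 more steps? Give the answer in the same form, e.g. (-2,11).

(-14,-1)

The moves between consecutive positions are (-2,-2), (-1,+2), (-4,+0), (+3,-4), (-2,-2), (-1,+2), (-4,+0), (+3,-4), (-2,-2); they repeat the 4-cycle [(-2,-2), (-1,+2), (-4,+0), (+3,-4)].
step 10: apply (-1,+2) → (-13,3)
step 11: apply (-4,+0) → (-17,3)
step 12: apply (+3,-4) → (-14,-1)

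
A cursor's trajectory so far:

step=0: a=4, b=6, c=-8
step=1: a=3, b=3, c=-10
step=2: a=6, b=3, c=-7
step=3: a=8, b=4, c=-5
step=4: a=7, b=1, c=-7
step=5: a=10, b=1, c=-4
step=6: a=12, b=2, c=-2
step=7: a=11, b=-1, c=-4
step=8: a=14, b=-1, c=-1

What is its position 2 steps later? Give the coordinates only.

Step-to-step displacements: (-1,-3,-2), (+3,+0,+3), (+2,+1,+2), (-1,-3,-2), (+3,+0,+3), (+2,+1,+2), (-1,-3,-2), (+3,+0,+3) — a repeating cycle of length 3.
step 9: apply (+2,+1,+2) → a=16, b=0, c=1
step 10: apply (-1,-3,-2) → a=15, b=-3, c=-1

a=15, b=-3, c=-1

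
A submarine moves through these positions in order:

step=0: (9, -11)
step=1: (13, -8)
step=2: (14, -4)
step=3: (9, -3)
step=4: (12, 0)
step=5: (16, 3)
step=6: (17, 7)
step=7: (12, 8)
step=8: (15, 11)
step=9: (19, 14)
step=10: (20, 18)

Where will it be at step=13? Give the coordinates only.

The moves between consecutive positions are (+4, +3), (+1, +4), (-5, +1), (+3, +3), (+4, +3), (+1, +4), (-5, +1), (+3, +3), (+4, +3), (+1, +4); they repeat the 4-cycle [(+4, +3), (+1, +4), (-5, +1), (+3, +3)].
step 11: apply (-5, +1) → (15, 19)
step 12: apply (+3, +3) → (18, 22)
step 13: apply (+4, +3) → (22, 25)

(22, 25)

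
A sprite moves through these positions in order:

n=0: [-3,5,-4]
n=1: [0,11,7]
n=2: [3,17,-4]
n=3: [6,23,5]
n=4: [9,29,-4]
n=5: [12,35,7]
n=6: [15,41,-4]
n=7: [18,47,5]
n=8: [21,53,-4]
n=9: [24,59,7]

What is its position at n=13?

First: linear, +3 per step → 36 at step 13.
Second: linear, +6 per step → 83 at step 13.
Third: cycles through -4, 7, -4, 5 every 4 steps. Step 13 lands at position 1 of the cycle → 7.

[36,83,7]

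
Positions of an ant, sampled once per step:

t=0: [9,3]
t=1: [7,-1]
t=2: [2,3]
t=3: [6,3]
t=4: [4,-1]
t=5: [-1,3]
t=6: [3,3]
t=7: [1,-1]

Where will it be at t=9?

Step-to-step displacements: [-2,-4], [-5,+4], [+4,+0], [-2,-4], [-5,+4], [+4,+0], [-2,-4] — a repeating cycle of length 3.
step 8: apply [-5,+4] → [-4,3]
step 9: apply [+4,+0] → [0,3]

[0,3]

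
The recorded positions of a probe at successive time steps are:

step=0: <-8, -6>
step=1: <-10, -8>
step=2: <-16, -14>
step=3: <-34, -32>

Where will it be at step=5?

<-250, -248>

Consecutive displacements <-2, -2>, <-6, -6>, <-18, -18> scale by a factor of 3 each step.
step 4: <-34, -32> + <-54, -54> → <-88, -86>
step 5: <-88, -86> + <-162, -162> → <-250, -248>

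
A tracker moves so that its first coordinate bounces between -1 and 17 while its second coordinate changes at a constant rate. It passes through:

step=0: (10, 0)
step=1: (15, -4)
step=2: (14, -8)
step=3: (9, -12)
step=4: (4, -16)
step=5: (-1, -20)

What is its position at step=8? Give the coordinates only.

The first coordinate travels 5 per step and bounces off the walls at -1 and 17.
  step 6: -1 → 4
  step 7: 4 → 9
  step 8: 9 → 14
The second coordinate changes by -4 each step: at step 8 it is -32.

(14, -32)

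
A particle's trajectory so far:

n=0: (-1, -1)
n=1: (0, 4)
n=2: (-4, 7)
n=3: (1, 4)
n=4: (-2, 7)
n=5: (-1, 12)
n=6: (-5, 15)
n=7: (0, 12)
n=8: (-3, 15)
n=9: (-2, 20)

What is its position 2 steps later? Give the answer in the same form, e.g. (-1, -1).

Step-to-step displacements: (+1, +5), (-4, +3), (+5, -3), (-3, +3), (+1, +5), (-4, +3), (+5, -3), (-3, +3), (+1, +5) — a repeating cycle of length 4.
step 10: apply (-4, +3) → (-6, 23)
step 11: apply (+5, -3) → (-1, 20)

(-1, 20)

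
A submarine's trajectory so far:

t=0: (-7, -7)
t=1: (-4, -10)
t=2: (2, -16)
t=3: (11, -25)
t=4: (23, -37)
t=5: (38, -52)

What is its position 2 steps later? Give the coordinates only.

First differences are (+3, -3), (+6, -6), (+9, -9), (+12, -12), (+15, -15); their common second difference is (+3, -3) (constant acceleration).
step 6: (38, -52) + (+18, -18) → (56, -70)
step 7: (56, -70) + (+21, -21) → (77, -91)

(77, -91)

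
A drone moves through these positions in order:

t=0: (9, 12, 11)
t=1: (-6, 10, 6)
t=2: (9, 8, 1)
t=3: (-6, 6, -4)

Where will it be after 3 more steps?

(9, 0, -19)

First: cycles through 9, -6 every 2 steps. Step 6 lands at position 0 of the cycle → 9.
Second: linear, -2 per step → 0 at step 6.
Third: linear, -5 per step → -19 at step 6.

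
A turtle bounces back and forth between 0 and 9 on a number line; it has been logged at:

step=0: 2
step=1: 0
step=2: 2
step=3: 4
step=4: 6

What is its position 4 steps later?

4

The value travels 2 per step and bounces off the walls at 0 and 9.
  step 5: 6 → 8
  step 6: 8 → 8
  step 7: 8 → 6
  step 8: 6 → 4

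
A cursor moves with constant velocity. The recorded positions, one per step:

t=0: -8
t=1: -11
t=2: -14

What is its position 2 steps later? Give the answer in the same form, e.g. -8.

-20

Each step adds -3 to the position.
step 3: -14 − 3 → -17
step 4: -17 − 3 → -20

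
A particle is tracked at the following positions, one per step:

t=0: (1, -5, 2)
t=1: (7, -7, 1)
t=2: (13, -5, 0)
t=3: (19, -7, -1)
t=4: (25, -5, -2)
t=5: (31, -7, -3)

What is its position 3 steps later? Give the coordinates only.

(49, -5, -6)

The first coordinate changes by +6 each step, so at step 8 it is 1 + 8·(6) = 49.
The second coordinate repeats the cycle [-5, -7] with period 2; step 8 mod 2 = 0, giving -5.
The third coordinate changes by -1 each step, so at step 8 it is 2 + 8·(-1) = -6.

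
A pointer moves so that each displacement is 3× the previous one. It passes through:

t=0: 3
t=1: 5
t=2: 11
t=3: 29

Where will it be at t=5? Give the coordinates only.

Consecutive displacements +2, +6, +18 scale by a factor of 3 each step.
step 4: 29 + 54 → 83
step 5: 83 + 162 → 245

245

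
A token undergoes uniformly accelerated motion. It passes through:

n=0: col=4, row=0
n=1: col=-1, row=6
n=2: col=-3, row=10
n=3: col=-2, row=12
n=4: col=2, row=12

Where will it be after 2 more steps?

col=19, row=6

First differences are (-5, +6), (-2, +4), (+1, +2), (+4, +0); their common second difference is (+3, -2) (constant acceleration).
step 5: col=2, row=12 + (+7, -2) → col=9, row=10
step 6: col=9, row=10 + (+10, -4) → col=19, row=6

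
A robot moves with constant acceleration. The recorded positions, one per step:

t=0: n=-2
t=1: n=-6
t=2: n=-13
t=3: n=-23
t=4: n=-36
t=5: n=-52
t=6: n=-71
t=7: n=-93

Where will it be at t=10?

First differences are -4, -7, -10, -13, -16, -19, -22; their common second difference is -3 (constant acceleration).
step 8: -93 − 25 → n=-118
step 9: -118 − 28 → n=-146
step 10: -146 − 31 → n=-177

n=-177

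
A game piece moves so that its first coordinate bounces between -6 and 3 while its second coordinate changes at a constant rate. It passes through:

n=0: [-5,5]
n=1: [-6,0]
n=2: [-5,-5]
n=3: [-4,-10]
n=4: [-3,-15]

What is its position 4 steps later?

[1,-35]

The first coordinate reflects between -6 and 3, moving 1 per step.
  step 5: -3 → -2
  step 6: -2 → -1
  step 7: -1 → 0
  step 8: 0 → 1
The second coordinate changes by -5 each step: at step 8 it is -35.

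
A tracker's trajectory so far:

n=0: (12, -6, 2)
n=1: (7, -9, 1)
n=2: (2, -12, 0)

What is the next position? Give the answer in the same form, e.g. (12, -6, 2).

Constant displacement of (-5, -3, -1) per step.
step 3: (2, -12, 0) + (-5, -3, -1) → (-3, -15, -1)

(-3, -15, -1)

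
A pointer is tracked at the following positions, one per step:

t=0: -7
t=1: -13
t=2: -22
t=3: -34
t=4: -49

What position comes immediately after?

-67

Taking differences between consecutive positions: -6, -9, -12, -15. These grow by -3 each step.
step 5: -49 − 18 → -67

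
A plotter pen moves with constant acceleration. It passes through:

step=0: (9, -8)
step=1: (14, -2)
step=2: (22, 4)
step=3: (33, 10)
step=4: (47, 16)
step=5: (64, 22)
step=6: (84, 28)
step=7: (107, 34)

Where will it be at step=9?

Successive displacements: (+5, +6), (+8, +6), (+11, +6), (+14, +6), (+17, +6), (+20, +6), (+23, +6) — each changes by (+3, +0).
step 8: (107, 34) + (+26, +6) → (133, 40)
step 9: (133, 40) + (+29, +6) → (162, 46)

(162, 46)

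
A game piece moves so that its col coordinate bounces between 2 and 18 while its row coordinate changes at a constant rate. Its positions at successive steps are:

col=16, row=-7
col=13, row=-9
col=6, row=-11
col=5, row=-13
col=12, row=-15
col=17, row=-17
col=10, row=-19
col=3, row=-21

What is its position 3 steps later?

The col coordinate reflects between 2 and 18, moving 7 per step.
  step 8: 3 → 8
  step 9: 8 → 15
  step 10: 15 → 14
The row coordinate changes by -2 each step: at step 10 it is -27.

col=14, row=-27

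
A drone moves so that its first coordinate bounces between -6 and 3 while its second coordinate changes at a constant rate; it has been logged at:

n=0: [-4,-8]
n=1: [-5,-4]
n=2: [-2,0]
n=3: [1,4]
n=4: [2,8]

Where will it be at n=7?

The first coordinate reflects between -6 and 3, moving 3 per step.
  step 5: 2 → -1
  step 6: -1 → -4
  step 7: -4 → -5
The second coordinate changes by +4 each step: at step 7 it is 20.

[-5,20]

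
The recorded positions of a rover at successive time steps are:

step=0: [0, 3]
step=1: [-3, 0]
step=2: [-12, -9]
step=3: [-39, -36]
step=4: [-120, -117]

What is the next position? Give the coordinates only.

Step-to-step displacements: [-3, -3], [-9, -9], [-27, -27], [-81, -81]; each is 3× the previous.
step 5: [-120, -117] + [-243, -243] → [-363, -360]

[-363, -360]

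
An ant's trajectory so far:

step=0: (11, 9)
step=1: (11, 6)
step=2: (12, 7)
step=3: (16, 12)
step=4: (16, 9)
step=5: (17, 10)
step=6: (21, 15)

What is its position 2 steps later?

(22, 13)

The moves between consecutive positions are (+0, -3), (+1, +1), (+4, +5), (+0, -3), (+1, +1), (+4, +5); they repeat the 3-cycle [(+0, -3), (+1, +1), (+4, +5)].
step 7: apply (+0, -3) → (21, 12)
step 8: apply (+1, +1) → (22, 13)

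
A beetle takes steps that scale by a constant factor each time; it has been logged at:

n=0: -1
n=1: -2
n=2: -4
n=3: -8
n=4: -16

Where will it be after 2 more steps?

Step-to-step displacements: -1, -2, -4, -8; each is 2× the previous.
step 5: -16 − 16 → -32
step 6: -32 − 32 → -64

-64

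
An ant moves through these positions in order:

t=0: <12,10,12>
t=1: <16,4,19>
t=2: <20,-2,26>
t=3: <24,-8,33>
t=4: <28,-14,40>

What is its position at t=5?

Each step adds <+4,-6,+7> to the position.
step 5: <28,-14,40> + <+4,-6,+7> → <32,-20,47>

<32,-20,47>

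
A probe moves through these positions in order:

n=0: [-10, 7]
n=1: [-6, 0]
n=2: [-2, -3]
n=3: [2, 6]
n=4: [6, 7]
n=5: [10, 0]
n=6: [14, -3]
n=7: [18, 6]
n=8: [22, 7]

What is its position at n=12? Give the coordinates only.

[38, 7]

First: linear, +4 per step → 38 at step 12.
Second: cycles through 7, 0, -3, 6 every 4 steps. Step 12 lands at position 0 of the cycle → 7.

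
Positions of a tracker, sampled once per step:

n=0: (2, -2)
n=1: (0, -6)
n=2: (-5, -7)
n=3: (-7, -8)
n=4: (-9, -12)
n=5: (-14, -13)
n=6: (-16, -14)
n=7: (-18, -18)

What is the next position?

(-23, -19)

The moves between consecutive positions are (-2, -4), (-5, -1), (-2, -1), (-2, -4), (-5, -1), (-2, -1), (-2, -4); they repeat the 3-cycle [(-2, -4), (-5, -1), (-2, -1)].
step 8: apply (-5, -1) → (-23, -19)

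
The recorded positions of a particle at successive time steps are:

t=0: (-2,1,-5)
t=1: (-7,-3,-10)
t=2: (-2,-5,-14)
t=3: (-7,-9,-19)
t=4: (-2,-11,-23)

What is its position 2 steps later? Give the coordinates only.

(-2,-17,-32)

The moves between consecutive positions are (-5,-4,-5), (+5,-2,-4), (-5,-4,-5), (+5,-2,-4); they repeat the 2-cycle [(-5,-4,-5), (+5,-2,-4)].
step 5: apply (-5,-4,-5) → (-7,-15,-28)
step 6: apply (+5,-2,-4) → (-2,-17,-32)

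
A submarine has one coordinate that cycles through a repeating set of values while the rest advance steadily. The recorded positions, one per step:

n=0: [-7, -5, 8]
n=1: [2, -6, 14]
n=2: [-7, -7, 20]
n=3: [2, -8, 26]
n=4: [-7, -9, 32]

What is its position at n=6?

The first coordinate repeats the cycle [-7, 2] with period 2; step 6 mod 2 = 0, giving -7.
The second coordinate changes by -1 each step, so at step 6 it is -5 + 6·(-1) = -11.
The third coordinate changes by +6 each step, so at step 6 it is 8 + 6·(6) = 44.

[-7, -11, 44]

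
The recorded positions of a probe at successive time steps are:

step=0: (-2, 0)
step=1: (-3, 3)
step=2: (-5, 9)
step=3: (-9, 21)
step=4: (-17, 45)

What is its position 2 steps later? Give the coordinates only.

The jumps are (-1, +3), (-2, +6), (-4, +12), (-8, +24) — a geometric progression with ratio 2.
step 5: (-17, 45) + (-16, +48) → (-33, 93)
step 6: (-33, 93) + (-32, +96) → (-65, 189)

(-65, 189)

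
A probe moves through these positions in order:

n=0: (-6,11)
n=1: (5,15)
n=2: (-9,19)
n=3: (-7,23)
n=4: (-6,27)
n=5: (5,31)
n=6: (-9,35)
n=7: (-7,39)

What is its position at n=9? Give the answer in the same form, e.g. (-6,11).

(5,47)

First: cycles through -6, 5, -9, -7 every 4 steps. Step 9 lands at position 1 of the cycle → 5.
Second: linear, +4 per step → 47 at step 9.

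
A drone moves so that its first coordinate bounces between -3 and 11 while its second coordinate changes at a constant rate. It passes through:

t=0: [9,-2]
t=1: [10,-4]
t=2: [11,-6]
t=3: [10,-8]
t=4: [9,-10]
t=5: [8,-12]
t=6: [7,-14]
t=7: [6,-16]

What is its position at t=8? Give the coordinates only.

The first coordinate travels 1 per step and bounces off the walls at -3 and 11.
  step 8: 6 → 5
The second coordinate changes by -2 each step: at step 8 it is -18.

[5,-18]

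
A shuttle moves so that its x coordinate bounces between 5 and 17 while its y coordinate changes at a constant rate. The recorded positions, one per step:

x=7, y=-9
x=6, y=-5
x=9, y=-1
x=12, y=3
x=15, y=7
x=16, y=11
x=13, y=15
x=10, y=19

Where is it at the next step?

x=7, y=23

The x coordinate travels 3 per step and bounces off the walls at 5 and 17.
  step 8: 10 → 7
The y coordinate changes by +4 each step: at step 8 it is 23.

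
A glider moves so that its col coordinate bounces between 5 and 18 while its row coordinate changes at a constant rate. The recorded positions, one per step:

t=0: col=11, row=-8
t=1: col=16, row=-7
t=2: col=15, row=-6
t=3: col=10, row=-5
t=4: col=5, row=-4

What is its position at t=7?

col=16, row=-1

The col coordinate reflects between 5 and 18, moving 5 per step.
  step 5: 5 → 10
  step 6: 10 → 15
  step 7: 15 → 16
The row coordinate changes by +1 each step: at step 7 it is -1.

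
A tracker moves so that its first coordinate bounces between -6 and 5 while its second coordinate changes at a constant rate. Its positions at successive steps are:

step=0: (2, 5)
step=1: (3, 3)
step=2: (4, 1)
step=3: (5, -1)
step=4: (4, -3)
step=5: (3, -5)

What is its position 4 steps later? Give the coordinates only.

(-1, -13)

The first coordinate travels 1 per step and bounces off the walls at -6 and 5.
  step 6: 3 → 2
  step 7: 2 → 1
  step 8: 1 → 0
  step 9: 0 → -1
The second coordinate changes by -2 each step: at step 9 it is -13.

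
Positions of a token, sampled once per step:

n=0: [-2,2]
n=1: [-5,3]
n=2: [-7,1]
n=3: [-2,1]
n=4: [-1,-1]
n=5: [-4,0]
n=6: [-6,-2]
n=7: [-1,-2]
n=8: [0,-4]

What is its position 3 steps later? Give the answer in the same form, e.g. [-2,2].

[0,-5]

Step-to-step displacements: [-3,+1], [-2,-2], [+5,+0], [+1,-2], [-3,+1], [-2,-2], [+5,+0], [+1,-2] — a repeating cycle of length 4.
step 9: apply [-3,+1] → [-3,-3]
step 10: apply [-2,-2] → [-5,-5]
step 11: apply [+5,+0] → [0,-5]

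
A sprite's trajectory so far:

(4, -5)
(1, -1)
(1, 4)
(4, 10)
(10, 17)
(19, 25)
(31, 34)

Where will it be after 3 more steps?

(85, 67)

Successive displacements: (-3, +4), (+0, +5), (+3, +6), (+6, +7), (+9, +8), (+12, +9) — each changes by (+3, +1).
step 7: (31, 34) + (+15, +10) → (46, 44)
step 8: (46, 44) + (+18, +11) → (64, 55)
step 9: (64, 55) + (+21, +12) → (85, 67)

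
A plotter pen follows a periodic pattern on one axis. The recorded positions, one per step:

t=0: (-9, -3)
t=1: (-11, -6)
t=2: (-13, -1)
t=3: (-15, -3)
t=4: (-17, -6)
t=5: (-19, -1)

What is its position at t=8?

First: linear, -2 per step → -25 at step 8.
Second: cycles through -3, -6, -1 every 3 steps. Step 8 lands at position 2 of the cycle → -1.

(-25, -1)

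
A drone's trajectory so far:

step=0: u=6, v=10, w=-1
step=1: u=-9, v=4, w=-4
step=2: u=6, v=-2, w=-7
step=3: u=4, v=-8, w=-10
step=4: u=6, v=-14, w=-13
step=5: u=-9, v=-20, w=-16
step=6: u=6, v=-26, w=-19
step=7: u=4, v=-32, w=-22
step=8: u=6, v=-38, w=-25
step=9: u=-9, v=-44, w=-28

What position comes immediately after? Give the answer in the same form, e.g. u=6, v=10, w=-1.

The u coordinate repeats the cycle [6, -9, 6, 4] with period 4; step 10 mod 4 = 2, giving 6.
The v coordinate changes by -6 each step, so at step 10 it is 10 + 10·(-6) = -50.
The w coordinate changes by -3 each step, so at step 10 it is -1 + 10·(-3) = -31.

u=6, v=-50, w=-31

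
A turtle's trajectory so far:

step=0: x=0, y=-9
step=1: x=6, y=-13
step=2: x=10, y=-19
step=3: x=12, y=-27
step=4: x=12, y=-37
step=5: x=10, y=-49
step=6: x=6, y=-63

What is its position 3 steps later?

Successive displacements: (+6, -4), (+4, -6), (+2, -8), (+0, -10), (-2, -12), (-4, -14) — each changes by (-2, -2).
step 7: x=6, y=-63 + (-6, -16) → x=0, y=-79
step 8: x=0, y=-79 + (-8, -18) → x=-8, y=-97
step 9: x=-8, y=-97 + (-10, -20) → x=-18, y=-117

x=-18, y=-117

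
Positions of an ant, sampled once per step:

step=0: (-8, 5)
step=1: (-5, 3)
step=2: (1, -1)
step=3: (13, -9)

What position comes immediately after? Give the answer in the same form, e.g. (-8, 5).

Consecutive displacements (+3, -2), (+6, -4), (+12, -8) scale by a factor of 2 each step.
step 4: (13, -9) + (+24, -16) → (37, -25)

(37, -25)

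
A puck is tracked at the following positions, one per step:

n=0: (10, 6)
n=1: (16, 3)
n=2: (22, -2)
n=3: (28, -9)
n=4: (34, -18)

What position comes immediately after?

First differences are (+6, -3), (+6, -5), (+6, -7), (+6, -9); their common second difference is (+0, -2) (constant acceleration).
step 5: (34, -18) + (+6, -11) → (40, -29)

(40, -29)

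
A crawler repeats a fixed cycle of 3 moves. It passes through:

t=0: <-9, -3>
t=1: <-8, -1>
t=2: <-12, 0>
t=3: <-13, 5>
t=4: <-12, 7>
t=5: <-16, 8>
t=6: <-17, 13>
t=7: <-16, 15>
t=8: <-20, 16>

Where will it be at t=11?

<-24, 24>

Step-to-step displacements: <+1, +2>, <-4, +1>, <-1, +5>, <+1, +2>, <-4, +1>, <-1, +5>, <+1, +2>, <-4, +1> — a repeating cycle of length 3.
step 9: apply <-1, +5> → <-21, 21>
step 10: apply <+1, +2> → <-20, 23>
step 11: apply <-4, +1> → <-24, 24>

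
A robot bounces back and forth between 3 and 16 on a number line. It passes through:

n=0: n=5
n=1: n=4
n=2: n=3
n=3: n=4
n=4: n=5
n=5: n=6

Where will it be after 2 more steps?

n=8

The value reflects between 3 and 16, moving 1 per step.
  step 6: 6 → 7
  step 7: 7 → 8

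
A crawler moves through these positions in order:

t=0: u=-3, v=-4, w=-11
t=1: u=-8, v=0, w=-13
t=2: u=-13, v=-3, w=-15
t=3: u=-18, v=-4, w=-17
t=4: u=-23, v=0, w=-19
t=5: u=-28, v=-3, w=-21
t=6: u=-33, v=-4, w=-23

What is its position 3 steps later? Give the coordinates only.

The u coordinate changes by -5 each step, so at step 9 it is -3 + 9·(-5) = -48.
The v coordinate repeats the cycle [-4, 0, -3] with period 3; step 9 mod 3 = 0, giving -4.
The w coordinate changes by -2 each step, so at step 9 it is -11 + 9·(-2) = -29.

u=-48, v=-4, w=-29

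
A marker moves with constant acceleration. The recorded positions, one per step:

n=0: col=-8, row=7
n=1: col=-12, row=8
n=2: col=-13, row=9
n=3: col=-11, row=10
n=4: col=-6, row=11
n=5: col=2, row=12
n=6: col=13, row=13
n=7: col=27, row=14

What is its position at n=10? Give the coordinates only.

col=87, row=17

Taking differences between consecutive positions: (-4,+1), (-1,+1), (+2,+1), (+5,+1), (+8,+1), (+11,+1), (+14,+1). These grow by (+3,+0) each step.
step 8: col=27, row=14 + (+17,+1) → col=44, row=15
step 9: col=44, row=15 + (+20,+1) → col=64, row=16
step 10: col=64, row=16 + (+23,+1) → col=87, row=17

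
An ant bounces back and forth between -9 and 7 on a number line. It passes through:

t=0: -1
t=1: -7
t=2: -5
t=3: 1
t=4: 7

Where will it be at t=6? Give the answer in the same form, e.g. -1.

The value travels 6 per step and bounces off the walls at -9 and 7.
  step 5: 7 → 1
  step 6: 1 → -5

-5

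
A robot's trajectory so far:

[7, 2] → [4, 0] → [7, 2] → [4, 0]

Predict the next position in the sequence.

[7, 2]

Step-to-step displacements: [-3, -2], [+3, +2], [-3, -2]; each is -1× the previous.
step 4: [4, 0] + [+3, +2] → [7, 2]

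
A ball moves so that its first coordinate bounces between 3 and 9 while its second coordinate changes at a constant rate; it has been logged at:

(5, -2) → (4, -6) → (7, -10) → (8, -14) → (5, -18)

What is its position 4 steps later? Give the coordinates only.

The first coordinate travels 3 per step and bounces off the walls at 3 and 9.
  step 5: 5 → 4
  step 6: 4 → 7
  step 7: 7 → 8
  step 8: 8 → 5
The second coordinate changes by -4 each step: at step 8 it is -34.

(5, -34)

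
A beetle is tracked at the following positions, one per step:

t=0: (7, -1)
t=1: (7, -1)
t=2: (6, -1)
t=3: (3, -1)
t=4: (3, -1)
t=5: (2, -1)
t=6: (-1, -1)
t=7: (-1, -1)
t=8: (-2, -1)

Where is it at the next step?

Differencing gives (+0, +0), (-1, +0), (-3, +0), (+0, +0), (-1, +0), (-3, +0), (+0, +0), (-1, +0). This is the pattern (+0, +0), (-1, +0), (-3, +0) repeated.
step 9: apply (-3, +0) → (-5, -1)

(-5, -1)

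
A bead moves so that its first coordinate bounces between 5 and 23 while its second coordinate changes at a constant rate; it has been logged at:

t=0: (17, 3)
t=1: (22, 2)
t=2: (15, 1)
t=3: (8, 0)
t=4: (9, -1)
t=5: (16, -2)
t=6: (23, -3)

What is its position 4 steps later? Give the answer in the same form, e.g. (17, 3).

The first coordinate reflects between 5 and 23, moving 7 per step.
  step 7: 23 → 16
  step 8: 16 → 9
  step 9: 9 → 8
  step 10: 8 → 15
The second coordinate changes by -1 each step: at step 10 it is -7.

(15, -7)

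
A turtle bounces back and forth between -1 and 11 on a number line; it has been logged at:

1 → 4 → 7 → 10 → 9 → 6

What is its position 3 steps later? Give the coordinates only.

The value reflects between -1 and 11, moving 3 per step.
  step 6: 6 → 3
  step 7: 3 → 0
  step 8: 0 → 1

1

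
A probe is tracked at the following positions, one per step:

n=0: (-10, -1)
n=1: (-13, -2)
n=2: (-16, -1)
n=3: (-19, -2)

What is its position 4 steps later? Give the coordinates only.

(-31, -2)

The first coordinate changes by -3 each step, so at step 7 it is -10 + 7·(-3) = -31.
The second coordinate repeats the cycle [-1, -2] with period 2; step 7 mod 2 = 1, giving -2.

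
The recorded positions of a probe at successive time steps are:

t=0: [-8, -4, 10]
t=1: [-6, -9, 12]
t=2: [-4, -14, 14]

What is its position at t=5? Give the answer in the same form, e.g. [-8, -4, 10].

[2, -29, 20]

Each step adds [+2, -5, +2] to the position.
step 3: [-4, -14, 14] + [+2, -5, +2] → [-2, -19, 16]
step 4: [-2, -19, 16] + [+2, -5, +2] → [0, -24, 18]
step 5: [0, -24, 18] + [+2, -5, +2] → [2, -29, 20]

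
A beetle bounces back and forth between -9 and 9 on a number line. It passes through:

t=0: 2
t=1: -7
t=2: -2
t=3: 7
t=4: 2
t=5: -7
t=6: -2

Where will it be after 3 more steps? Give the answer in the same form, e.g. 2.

The value reflects between -9 and 9, moving 9 per step.
  step 7: -2 → 7
  step 8: 7 → 2
  step 9: 2 → -7

-7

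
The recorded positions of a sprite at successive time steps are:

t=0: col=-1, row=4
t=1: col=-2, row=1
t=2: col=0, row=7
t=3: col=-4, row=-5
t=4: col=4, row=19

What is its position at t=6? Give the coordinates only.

col=20, row=67

The jumps are (-1, -3), (+2, +6), (-4, -12), (+8, +24) — a geometric progression with ratio -2.
step 5: col=4, row=19 + (-16, -48) → col=-12, row=-29
step 6: col=-12, row=-29 + (+32, +96) → col=20, row=67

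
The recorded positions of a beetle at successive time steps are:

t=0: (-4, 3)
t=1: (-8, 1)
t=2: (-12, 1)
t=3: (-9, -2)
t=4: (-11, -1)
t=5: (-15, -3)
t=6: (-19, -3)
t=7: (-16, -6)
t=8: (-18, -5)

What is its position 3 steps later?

(-23, -10)

Differencing gives (-4, -2), (-4, +0), (+3, -3), (-2, +1), (-4, -2), (-4, +0), (+3, -3), (-2, +1). This is the pattern (-4, -2), (-4, +0), (+3, -3), (-2, +1) repeated.
step 9: apply (-4, -2) → (-22, -7)
step 10: apply (-4, +0) → (-26, -7)
step 11: apply (+3, -3) → (-23, -10)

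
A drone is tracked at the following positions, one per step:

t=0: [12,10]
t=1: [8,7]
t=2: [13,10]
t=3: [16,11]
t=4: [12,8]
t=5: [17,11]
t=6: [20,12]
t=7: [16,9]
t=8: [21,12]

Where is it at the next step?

The moves between consecutive positions are [-4,-3], [+5,+3], [+3,+1], [-4,-3], [+5,+3], [+3,+1], [-4,-3], [+5,+3]; they repeat the 3-cycle [[-4,-3], [+5,+3], [+3,+1]].
step 9: apply [+3,+1] → [24,13]

[24,13]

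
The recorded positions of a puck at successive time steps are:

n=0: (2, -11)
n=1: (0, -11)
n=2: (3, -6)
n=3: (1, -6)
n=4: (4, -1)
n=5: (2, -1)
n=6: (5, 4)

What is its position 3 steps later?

(4, 9)

The moves between consecutive positions are (-2, +0), (+3, +5), (-2, +0), (+3, +5), (-2, +0), (+3, +5); they repeat the 2-cycle [(-2, +0), (+3, +5)].
step 7: apply (-2, +0) → (3, 4)
step 8: apply (+3, +5) → (6, 9)
step 9: apply (-2, +0) → (4, 9)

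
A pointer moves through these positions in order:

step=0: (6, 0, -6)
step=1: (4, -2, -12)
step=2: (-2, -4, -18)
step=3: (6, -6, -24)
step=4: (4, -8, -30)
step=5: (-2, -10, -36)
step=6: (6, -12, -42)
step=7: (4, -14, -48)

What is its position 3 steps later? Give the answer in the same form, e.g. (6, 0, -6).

First: cycles through 6, 4, -2 every 3 steps. Step 10 lands at position 1 of the cycle → 4.
Second: linear, -2 per step → -20 at step 10.
Third: linear, -6 per step → -66 at step 10.

(4, -20, -66)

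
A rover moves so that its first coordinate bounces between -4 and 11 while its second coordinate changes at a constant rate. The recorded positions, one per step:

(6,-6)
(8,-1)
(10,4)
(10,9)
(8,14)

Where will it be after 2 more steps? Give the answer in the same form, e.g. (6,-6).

The first coordinate reflects between -4 and 11, moving 2 per step.
  step 5: 8 → 6
  step 6: 6 → 4
The second coordinate changes by +5 each step: at step 6 it is 24.

(4,24)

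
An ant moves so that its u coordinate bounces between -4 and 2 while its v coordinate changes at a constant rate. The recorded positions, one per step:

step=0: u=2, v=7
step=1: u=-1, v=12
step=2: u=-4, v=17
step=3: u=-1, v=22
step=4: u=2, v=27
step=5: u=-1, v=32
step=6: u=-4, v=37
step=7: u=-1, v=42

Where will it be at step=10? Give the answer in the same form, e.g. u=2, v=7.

u=-4, v=57

The u coordinate reflects between -4 and 2, moving 3 per step.
  step 8: -1 → 2
  step 9: 2 → -1
  step 10: -1 → -4
The v coordinate changes by +5 each step: at step 10 it is 57.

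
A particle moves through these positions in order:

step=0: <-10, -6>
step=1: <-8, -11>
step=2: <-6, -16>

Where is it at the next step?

Constant displacement of <+2, -5> per step.
step 3: <-6, -16> + <+2, -5> → <-4, -21>

<-4, -21>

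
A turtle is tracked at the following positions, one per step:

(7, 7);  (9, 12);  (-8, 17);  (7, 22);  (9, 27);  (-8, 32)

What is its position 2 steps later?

First: cycles through 7, 9, -8 every 3 steps. Step 7 lands at position 1 of the cycle → 9.
Second: linear, +5 per step → 42 at step 7.

(9, 42)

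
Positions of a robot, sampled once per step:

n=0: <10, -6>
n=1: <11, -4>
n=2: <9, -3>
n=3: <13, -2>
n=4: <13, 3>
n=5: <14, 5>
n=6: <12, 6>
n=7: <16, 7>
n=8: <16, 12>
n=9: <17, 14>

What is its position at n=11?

<19, 16>

Differencing gives <+1, +2>, <-2, +1>, <+4, +1>, <+0, +5>, <+1, +2>, <-2, +1>, <+4, +1>, <+0, +5>, <+1, +2>. This is the pattern <+1, +2>, <-2, +1>, <+4, +1>, <+0, +5> repeated.
step 10: apply <-2, +1> → <15, 15>
step 11: apply <+4, +1> → <19, 16>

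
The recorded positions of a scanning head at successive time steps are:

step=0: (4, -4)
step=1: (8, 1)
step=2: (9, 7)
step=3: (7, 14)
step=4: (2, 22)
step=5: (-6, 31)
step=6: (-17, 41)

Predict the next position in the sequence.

Taking differences between consecutive positions: (+4, +5), (+1, +6), (-2, +7), (-5, +8), (-8, +9), (-11, +10). These grow by (-3, +1) each step.
step 7: (-17, 41) + (-14, +11) → (-31, 52)

(-31, 52)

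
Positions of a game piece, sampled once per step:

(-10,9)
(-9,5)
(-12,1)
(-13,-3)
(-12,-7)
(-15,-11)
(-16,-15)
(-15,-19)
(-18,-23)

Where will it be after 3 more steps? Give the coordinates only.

(-21,-35)

The moves between consecutive positions are (+1,-4), (-3,-4), (-1,-4), (+1,-4), (-3,-4), (-1,-4), (+1,-4), (-3,-4); they repeat the 3-cycle [(+1,-4), (-3,-4), (-1,-4)].
step 9: apply (-1,-4) → (-19,-27)
step 10: apply (+1,-4) → (-18,-31)
step 11: apply (-3,-4) → (-21,-35)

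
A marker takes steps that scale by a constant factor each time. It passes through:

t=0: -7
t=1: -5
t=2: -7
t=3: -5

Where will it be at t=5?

-5

Consecutive displacements +2, -2, +2 scale by a factor of -1 each step.
step 4: -5 − 2 → -7
step 5: -7 + 2 → -5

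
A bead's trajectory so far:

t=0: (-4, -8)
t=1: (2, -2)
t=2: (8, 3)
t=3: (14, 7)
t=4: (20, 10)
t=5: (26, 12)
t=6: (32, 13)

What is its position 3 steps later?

First differences are (+6, +6), (+6, +5), (+6, +4), (+6, +3), (+6, +2), (+6, +1); their common second difference is (+0, -1) (constant acceleration).
step 7: (32, 13) + (+6, +0) → (38, 13)
step 8: (38, 13) + (+6, -1) → (44, 12)
step 9: (44, 12) + (+6, -2) → (50, 10)

(50, 10)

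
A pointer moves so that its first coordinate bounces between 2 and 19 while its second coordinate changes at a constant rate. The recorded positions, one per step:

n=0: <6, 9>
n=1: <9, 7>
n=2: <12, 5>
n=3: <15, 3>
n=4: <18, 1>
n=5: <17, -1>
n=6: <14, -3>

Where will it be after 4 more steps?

The first coordinate travels 3 per step and bounces off the walls at 2 and 19.
  step 7: 14 → 11
  step 8: 11 → 8
  step 9: 8 → 5
  step 10: 5 → 2
The second coordinate changes by -2 each step: at step 10 it is -11.

<2, -11>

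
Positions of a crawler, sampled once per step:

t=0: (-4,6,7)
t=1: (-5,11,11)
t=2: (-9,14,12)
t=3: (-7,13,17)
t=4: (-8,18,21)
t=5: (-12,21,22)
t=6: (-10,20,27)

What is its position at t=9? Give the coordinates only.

Differencing gives (-1,+5,+4), (-4,+3,+1), (+2,-1,+5), (-1,+5,+4), (-4,+3,+1), (+2,-1,+5). This is the pattern (-1,+5,+4), (-4,+3,+1), (+2,-1,+5) repeated.
step 7: apply (-1,+5,+4) → (-11,25,31)
step 8: apply (-4,+3,+1) → (-15,28,32)
step 9: apply (+2,-1,+5) → (-13,27,37)

(-13,27,37)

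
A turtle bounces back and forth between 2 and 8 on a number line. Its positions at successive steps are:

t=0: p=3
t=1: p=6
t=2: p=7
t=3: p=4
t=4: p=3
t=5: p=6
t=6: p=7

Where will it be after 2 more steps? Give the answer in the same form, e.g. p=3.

p=3

The value reflects between 2 and 8, moving 3 per step.
  step 7: 7 → 4
  step 8: 4 → 3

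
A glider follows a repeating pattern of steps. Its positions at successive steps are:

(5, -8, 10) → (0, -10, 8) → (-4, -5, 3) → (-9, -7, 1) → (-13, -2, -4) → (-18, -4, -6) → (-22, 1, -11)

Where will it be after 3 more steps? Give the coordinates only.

(-36, 2, -20)

The moves between consecutive positions are (-5, -2, -2), (-4, +5, -5), (-5, -2, -2), (-4, +5, -5), (-5, -2, -2), (-4, +5, -5); they repeat the 2-cycle [(-5, -2, -2), (-4, +5, -5)].
step 7: apply (-5, -2, -2) → (-27, -1, -13)
step 8: apply (-4, +5, -5) → (-31, 4, -18)
step 9: apply (-5, -2, -2) → (-36, 2, -20)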